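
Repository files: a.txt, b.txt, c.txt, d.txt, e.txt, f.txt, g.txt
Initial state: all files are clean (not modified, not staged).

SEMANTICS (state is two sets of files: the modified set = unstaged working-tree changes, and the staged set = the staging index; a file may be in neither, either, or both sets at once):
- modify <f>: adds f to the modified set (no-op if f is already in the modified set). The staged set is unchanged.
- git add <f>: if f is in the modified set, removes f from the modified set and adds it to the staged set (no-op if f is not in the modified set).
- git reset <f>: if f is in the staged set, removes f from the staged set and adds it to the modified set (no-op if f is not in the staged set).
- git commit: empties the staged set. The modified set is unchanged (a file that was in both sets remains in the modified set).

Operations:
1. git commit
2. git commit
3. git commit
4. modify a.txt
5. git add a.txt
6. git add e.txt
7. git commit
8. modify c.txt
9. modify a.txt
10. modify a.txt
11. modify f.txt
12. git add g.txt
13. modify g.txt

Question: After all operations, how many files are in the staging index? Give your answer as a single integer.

After op 1 (git commit): modified={none} staged={none}
After op 2 (git commit): modified={none} staged={none}
After op 3 (git commit): modified={none} staged={none}
After op 4 (modify a.txt): modified={a.txt} staged={none}
After op 5 (git add a.txt): modified={none} staged={a.txt}
After op 6 (git add e.txt): modified={none} staged={a.txt}
After op 7 (git commit): modified={none} staged={none}
After op 8 (modify c.txt): modified={c.txt} staged={none}
After op 9 (modify a.txt): modified={a.txt, c.txt} staged={none}
After op 10 (modify a.txt): modified={a.txt, c.txt} staged={none}
After op 11 (modify f.txt): modified={a.txt, c.txt, f.txt} staged={none}
After op 12 (git add g.txt): modified={a.txt, c.txt, f.txt} staged={none}
After op 13 (modify g.txt): modified={a.txt, c.txt, f.txt, g.txt} staged={none}
Final staged set: {none} -> count=0

Answer: 0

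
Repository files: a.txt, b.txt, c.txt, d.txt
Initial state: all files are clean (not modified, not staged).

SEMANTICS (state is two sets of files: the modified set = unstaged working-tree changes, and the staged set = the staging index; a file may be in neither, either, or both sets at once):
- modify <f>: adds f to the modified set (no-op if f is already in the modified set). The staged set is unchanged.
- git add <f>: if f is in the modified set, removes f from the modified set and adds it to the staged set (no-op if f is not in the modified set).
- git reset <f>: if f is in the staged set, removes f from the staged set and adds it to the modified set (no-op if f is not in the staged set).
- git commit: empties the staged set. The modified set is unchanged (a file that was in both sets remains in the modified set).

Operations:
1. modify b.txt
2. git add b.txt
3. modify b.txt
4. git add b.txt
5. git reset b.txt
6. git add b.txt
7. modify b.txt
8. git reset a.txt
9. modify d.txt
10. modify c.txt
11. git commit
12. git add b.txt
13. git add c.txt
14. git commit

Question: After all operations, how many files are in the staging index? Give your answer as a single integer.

After op 1 (modify b.txt): modified={b.txt} staged={none}
After op 2 (git add b.txt): modified={none} staged={b.txt}
After op 3 (modify b.txt): modified={b.txt} staged={b.txt}
After op 4 (git add b.txt): modified={none} staged={b.txt}
After op 5 (git reset b.txt): modified={b.txt} staged={none}
After op 6 (git add b.txt): modified={none} staged={b.txt}
After op 7 (modify b.txt): modified={b.txt} staged={b.txt}
After op 8 (git reset a.txt): modified={b.txt} staged={b.txt}
After op 9 (modify d.txt): modified={b.txt, d.txt} staged={b.txt}
After op 10 (modify c.txt): modified={b.txt, c.txt, d.txt} staged={b.txt}
After op 11 (git commit): modified={b.txt, c.txt, d.txt} staged={none}
After op 12 (git add b.txt): modified={c.txt, d.txt} staged={b.txt}
After op 13 (git add c.txt): modified={d.txt} staged={b.txt, c.txt}
After op 14 (git commit): modified={d.txt} staged={none}
Final staged set: {none} -> count=0

Answer: 0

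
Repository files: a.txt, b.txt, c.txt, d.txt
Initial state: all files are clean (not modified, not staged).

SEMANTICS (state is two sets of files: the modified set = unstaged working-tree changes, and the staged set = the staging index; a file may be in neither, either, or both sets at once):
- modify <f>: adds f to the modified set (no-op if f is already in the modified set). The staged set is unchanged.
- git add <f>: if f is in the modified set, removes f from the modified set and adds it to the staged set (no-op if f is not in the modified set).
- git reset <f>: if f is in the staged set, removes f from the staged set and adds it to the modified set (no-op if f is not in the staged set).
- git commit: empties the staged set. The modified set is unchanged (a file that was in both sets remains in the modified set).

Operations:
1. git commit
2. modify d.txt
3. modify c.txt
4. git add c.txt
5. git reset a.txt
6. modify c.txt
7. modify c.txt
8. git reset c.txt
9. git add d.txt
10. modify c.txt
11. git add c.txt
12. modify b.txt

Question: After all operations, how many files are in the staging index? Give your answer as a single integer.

After op 1 (git commit): modified={none} staged={none}
After op 2 (modify d.txt): modified={d.txt} staged={none}
After op 3 (modify c.txt): modified={c.txt, d.txt} staged={none}
After op 4 (git add c.txt): modified={d.txt} staged={c.txt}
After op 5 (git reset a.txt): modified={d.txt} staged={c.txt}
After op 6 (modify c.txt): modified={c.txt, d.txt} staged={c.txt}
After op 7 (modify c.txt): modified={c.txt, d.txt} staged={c.txt}
After op 8 (git reset c.txt): modified={c.txt, d.txt} staged={none}
After op 9 (git add d.txt): modified={c.txt} staged={d.txt}
After op 10 (modify c.txt): modified={c.txt} staged={d.txt}
After op 11 (git add c.txt): modified={none} staged={c.txt, d.txt}
After op 12 (modify b.txt): modified={b.txt} staged={c.txt, d.txt}
Final staged set: {c.txt, d.txt} -> count=2

Answer: 2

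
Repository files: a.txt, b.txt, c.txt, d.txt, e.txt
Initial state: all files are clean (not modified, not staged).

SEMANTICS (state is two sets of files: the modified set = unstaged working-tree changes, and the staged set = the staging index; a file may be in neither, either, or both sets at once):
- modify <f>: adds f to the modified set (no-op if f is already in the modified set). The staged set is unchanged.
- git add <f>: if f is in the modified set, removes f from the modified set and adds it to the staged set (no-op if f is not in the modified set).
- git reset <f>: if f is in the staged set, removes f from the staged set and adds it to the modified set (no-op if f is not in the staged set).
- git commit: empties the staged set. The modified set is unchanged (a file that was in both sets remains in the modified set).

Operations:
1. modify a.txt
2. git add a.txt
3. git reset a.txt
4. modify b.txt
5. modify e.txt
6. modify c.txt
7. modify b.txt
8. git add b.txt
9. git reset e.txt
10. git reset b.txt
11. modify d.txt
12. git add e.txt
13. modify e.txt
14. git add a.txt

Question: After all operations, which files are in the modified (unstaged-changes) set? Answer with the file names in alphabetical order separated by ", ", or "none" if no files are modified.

Answer: b.txt, c.txt, d.txt, e.txt

Derivation:
After op 1 (modify a.txt): modified={a.txt} staged={none}
After op 2 (git add a.txt): modified={none} staged={a.txt}
After op 3 (git reset a.txt): modified={a.txt} staged={none}
After op 4 (modify b.txt): modified={a.txt, b.txt} staged={none}
After op 5 (modify e.txt): modified={a.txt, b.txt, e.txt} staged={none}
After op 6 (modify c.txt): modified={a.txt, b.txt, c.txt, e.txt} staged={none}
After op 7 (modify b.txt): modified={a.txt, b.txt, c.txt, e.txt} staged={none}
After op 8 (git add b.txt): modified={a.txt, c.txt, e.txt} staged={b.txt}
After op 9 (git reset e.txt): modified={a.txt, c.txt, e.txt} staged={b.txt}
After op 10 (git reset b.txt): modified={a.txt, b.txt, c.txt, e.txt} staged={none}
After op 11 (modify d.txt): modified={a.txt, b.txt, c.txt, d.txt, e.txt} staged={none}
After op 12 (git add e.txt): modified={a.txt, b.txt, c.txt, d.txt} staged={e.txt}
After op 13 (modify e.txt): modified={a.txt, b.txt, c.txt, d.txt, e.txt} staged={e.txt}
After op 14 (git add a.txt): modified={b.txt, c.txt, d.txt, e.txt} staged={a.txt, e.txt}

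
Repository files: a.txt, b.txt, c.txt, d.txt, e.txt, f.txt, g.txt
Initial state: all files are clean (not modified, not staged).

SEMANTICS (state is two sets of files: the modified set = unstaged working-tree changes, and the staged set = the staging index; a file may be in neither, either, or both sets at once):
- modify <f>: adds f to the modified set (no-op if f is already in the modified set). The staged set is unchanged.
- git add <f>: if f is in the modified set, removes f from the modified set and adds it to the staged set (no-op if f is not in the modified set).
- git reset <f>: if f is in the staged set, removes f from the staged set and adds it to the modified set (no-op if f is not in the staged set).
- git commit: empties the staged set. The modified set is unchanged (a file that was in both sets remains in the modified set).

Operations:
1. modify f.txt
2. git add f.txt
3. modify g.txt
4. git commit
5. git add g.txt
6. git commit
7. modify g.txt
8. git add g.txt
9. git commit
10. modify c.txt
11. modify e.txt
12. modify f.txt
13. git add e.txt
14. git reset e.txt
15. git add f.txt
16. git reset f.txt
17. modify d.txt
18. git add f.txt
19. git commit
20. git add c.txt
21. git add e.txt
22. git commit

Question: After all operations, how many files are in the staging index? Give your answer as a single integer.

Answer: 0

Derivation:
After op 1 (modify f.txt): modified={f.txt} staged={none}
After op 2 (git add f.txt): modified={none} staged={f.txt}
After op 3 (modify g.txt): modified={g.txt} staged={f.txt}
After op 4 (git commit): modified={g.txt} staged={none}
After op 5 (git add g.txt): modified={none} staged={g.txt}
After op 6 (git commit): modified={none} staged={none}
After op 7 (modify g.txt): modified={g.txt} staged={none}
After op 8 (git add g.txt): modified={none} staged={g.txt}
After op 9 (git commit): modified={none} staged={none}
After op 10 (modify c.txt): modified={c.txt} staged={none}
After op 11 (modify e.txt): modified={c.txt, e.txt} staged={none}
After op 12 (modify f.txt): modified={c.txt, e.txt, f.txt} staged={none}
After op 13 (git add e.txt): modified={c.txt, f.txt} staged={e.txt}
After op 14 (git reset e.txt): modified={c.txt, e.txt, f.txt} staged={none}
After op 15 (git add f.txt): modified={c.txt, e.txt} staged={f.txt}
After op 16 (git reset f.txt): modified={c.txt, e.txt, f.txt} staged={none}
After op 17 (modify d.txt): modified={c.txt, d.txt, e.txt, f.txt} staged={none}
After op 18 (git add f.txt): modified={c.txt, d.txt, e.txt} staged={f.txt}
After op 19 (git commit): modified={c.txt, d.txt, e.txt} staged={none}
After op 20 (git add c.txt): modified={d.txt, e.txt} staged={c.txt}
After op 21 (git add e.txt): modified={d.txt} staged={c.txt, e.txt}
After op 22 (git commit): modified={d.txt} staged={none}
Final staged set: {none} -> count=0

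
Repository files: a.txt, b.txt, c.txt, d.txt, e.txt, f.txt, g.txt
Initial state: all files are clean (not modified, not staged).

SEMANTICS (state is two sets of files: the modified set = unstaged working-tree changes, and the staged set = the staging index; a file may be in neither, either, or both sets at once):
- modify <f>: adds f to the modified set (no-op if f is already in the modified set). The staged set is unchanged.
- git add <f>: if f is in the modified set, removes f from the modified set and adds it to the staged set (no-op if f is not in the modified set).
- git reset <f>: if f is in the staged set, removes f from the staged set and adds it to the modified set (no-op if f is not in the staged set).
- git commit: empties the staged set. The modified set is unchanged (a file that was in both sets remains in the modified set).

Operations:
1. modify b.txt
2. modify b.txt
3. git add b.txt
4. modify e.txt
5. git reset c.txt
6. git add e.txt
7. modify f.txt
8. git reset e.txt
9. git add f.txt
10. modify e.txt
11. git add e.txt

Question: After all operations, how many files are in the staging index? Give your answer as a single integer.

Answer: 3

Derivation:
After op 1 (modify b.txt): modified={b.txt} staged={none}
After op 2 (modify b.txt): modified={b.txt} staged={none}
After op 3 (git add b.txt): modified={none} staged={b.txt}
After op 4 (modify e.txt): modified={e.txt} staged={b.txt}
After op 5 (git reset c.txt): modified={e.txt} staged={b.txt}
After op 6 (git add e.txt): modified={none} staged={b.txt, e.txt}
After op 7 (modify f.txt): modified={f.txt} staged={b.txt, e.txt}
After op 8 (git reset e.txt): modified={e.txt, f.txt} staged={b.txt}
After op 9 (git add f.txt): modified={e.txt} staged={b.txt, f.txt}
After op 10 (modify e.txt): modified={e.txt} staged={b.txt, f.txt}
After op 11 (git add e.txt): modified={none} staged={b.txt, e.txt, f.txt}
Final staged set: {b.txt, e.txt, f.txt} -> count=3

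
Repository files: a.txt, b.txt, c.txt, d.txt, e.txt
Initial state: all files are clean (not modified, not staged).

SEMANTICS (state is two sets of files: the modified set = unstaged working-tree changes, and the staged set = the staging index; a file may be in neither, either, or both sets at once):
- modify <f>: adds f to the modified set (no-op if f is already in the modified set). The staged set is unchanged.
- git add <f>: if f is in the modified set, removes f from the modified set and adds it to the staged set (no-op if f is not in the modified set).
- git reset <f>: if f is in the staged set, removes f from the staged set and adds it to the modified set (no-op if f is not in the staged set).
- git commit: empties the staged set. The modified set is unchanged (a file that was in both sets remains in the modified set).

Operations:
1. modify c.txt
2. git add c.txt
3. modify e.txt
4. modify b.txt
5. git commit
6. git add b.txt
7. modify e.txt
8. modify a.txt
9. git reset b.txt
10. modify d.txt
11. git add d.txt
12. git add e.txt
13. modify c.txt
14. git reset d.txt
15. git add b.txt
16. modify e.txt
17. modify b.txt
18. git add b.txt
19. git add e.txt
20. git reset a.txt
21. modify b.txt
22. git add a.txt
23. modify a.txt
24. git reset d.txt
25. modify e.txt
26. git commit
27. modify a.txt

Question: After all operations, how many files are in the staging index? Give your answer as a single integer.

Answer: 0

Derivation:
After op 1 (modify c.txt): modified={c.txt} staged={none}
After op 2 (git add c.txt): modified={none} staged={c.txt}
After op 3 (modify e.txt): modified={e.txt} staged={c.txt}
After op 4 (modify b.txt): modified={b.txt, e.txt} staged={c.txt}
After op 5 (git commit): modified={b.txt, e.txt} staged={none}
After op 6 (git add b.txt): modified={e.txt} staged={b.txt}
After op 7 (modify e.txt): modified={e.txt} staged={b.txt}
After op 8 (modify a.txt): modified={a.txt, e.txt} staged={b.txt}
After op 9 (git reset b.txt): modified={a.txt, b.txt, e.txt} staged={none}
After op 10 (modify d.txt): modified={a.txt, b.txt, d.txt, e.txt} staged={none}
After op 11 (git add d.txt): modified={a.txt, b.txt, e.txt} staged={d.txt}
After op 12 (git add e.txt): modified={a.txt, b.txt} staged={d.txt, e.txt}
After op 13 (modify c.txt): modified={a.txt, b.txt, c.txt} staged={d.txt, e.txt}
After op 14 (git reset d.txt): modified={a.txt, b.txt, c.txt, d.txt} staged={e.txt}
After op 15 (git add b.txt): modified={a.txt, c.txt, d.txt} staged={b.txt, e.txt}
After op 16 (modify e.txt): modified={a.txt, c.txt, d.txt, e.txt} staged={b.txt, e.txt}
After op 17 (modify b.txt): modified={a.txt, b.txt, c.txt, d.txt, e.txt} staged={b.txt, e.txt}
After op 18 (git add b.txt): modified={a.txt, c.txt, d.txt, e.txt} staged={b.txt, e.txt}
After op 19 (git add e.txt): modified={a.txt, c.txt, d.txt} staged={b.txt, e.txt}
After op 20 (git reset a.txt): modified={a.txt, c.txt, d.txt} staged={b.txt, e.txt}
After op 21 (modify b.txt): modified={a.txt, b.txt, c.txt, d.txt} staged={b.txt, e.txt}
After op 22 (git add a.txt): modified={b.txt, c.txt, d.txt} staged={a.txt, b.txt, e.txt}
After op 23 (modify a.txt): modified={a.txt, b.txt, c.txt, d.txt} staged={a.txt, b.txt, e.txt}
After op 24 (git reset d.txt): modified={a.txt, b.txt, c.txt, d.txt} staged={a.txt, b.txt, e.txt}
After op 25 (modify e.txt): modified={a.txt, b.txt, c.txt, d.txt, e.txt} staged={a.txt, b.txt, e.txt}
After op 26 (git commit): modified={a.txt, b.txt, c.txt, d.txt, e.txt} staged={none}
After op 27 (modify a.txt): modified={a.txt, b.txt, c.txt, d.txt, e.txt} staged={none}
Final staged set: {none} -> count=0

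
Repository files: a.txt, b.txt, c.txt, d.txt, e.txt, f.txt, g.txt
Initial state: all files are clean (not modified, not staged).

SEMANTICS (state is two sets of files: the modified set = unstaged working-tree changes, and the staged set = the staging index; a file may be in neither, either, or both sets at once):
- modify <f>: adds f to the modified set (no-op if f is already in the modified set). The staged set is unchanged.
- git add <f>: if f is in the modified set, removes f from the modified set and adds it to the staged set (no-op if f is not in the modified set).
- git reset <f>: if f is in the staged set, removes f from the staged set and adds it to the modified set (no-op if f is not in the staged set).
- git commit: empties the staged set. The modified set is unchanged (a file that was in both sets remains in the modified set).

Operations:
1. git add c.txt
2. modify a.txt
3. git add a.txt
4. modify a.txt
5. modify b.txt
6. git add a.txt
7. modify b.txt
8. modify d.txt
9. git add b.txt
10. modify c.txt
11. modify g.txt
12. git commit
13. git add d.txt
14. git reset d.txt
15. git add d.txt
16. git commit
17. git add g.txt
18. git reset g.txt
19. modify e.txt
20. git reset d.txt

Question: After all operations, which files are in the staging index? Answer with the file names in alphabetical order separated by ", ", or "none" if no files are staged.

Answer: none

Derivation:
After op 1 (git add c.txt): modified={none} staged={none}
After op 2 (modify a.txt): modified={a.txt} staged={none}
After op 3 (git add a.txt): modified={none} staged={a.txt}
After op 4 (modify a.txt): modified={a.txt} staged={a.txt}
After op 5 (modify b.txt): modified={a.txt, b.txt} staged={a.txt}
After op 6 (git add a.txt): modified={b.txt} staged={a.txt}
After op 7 (modify b.txt): modified={b.txt} staged={a.txt}
After op 8 (modify d.txt): modified={b.txt, d.txt} staged={a.txt}
After op 9 (git add b.txt): modified={d.txt} staged={a.txt, b.txt}
After op 10 (modify c.txt): modified={c.txt, d.txt} staged={a.txt, b.txt}
After op 11 (modify g.txt): modified={c.txt, d.txt, g.txt} staged={a.txt, b.txt}
After op 12 (git commit): modified={c.txt, d.txt, g.txt} staged={none}
After op 13 (git add d.txt): modified={c.txt, g.txt} staged={d.txt}
After op 14 (git reset d.txt): modified={c.txt, d.txt, g.txt} staged={none}
After op 15 (git add d.txt): modified={c.txt, g.txt} staged={d.txt}
After op 16 (git commit): modified={c.txt, g.txt} staged={none}
After op 17 (git add g.txt): modified={c.txt} staged={g.txt}
After op 18 (git reset g.txt): modified={c.txt, g.txt} staged={none}
After op 19 (modify e.txt): modified={c.txt, e.txt, g.txt} staged={none}
After op 20 (git reset d.txt): modified={c.txt, e.txt, g.txt} staged={none}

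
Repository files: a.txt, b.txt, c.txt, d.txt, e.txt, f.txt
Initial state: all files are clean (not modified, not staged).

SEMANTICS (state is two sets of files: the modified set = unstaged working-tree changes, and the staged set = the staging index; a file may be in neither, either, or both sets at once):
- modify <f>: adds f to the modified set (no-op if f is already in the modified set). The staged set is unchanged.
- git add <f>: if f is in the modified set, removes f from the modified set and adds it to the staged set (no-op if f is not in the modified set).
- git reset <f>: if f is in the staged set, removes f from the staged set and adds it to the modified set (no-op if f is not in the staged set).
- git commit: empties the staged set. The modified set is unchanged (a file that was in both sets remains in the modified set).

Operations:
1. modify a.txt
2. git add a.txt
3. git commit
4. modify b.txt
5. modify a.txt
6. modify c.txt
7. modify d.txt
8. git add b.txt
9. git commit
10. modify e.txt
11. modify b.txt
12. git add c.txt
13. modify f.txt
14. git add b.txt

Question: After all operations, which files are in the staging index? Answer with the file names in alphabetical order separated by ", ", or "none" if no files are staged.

After op 1 (modify a.txt): modified={a.txt} staged={none}
After op 2 (git add a.txt): modified={none} staged={a.txt}
After op 3 (git commit): modified={none} staged={none}
After op 4 (modify b.txt): modified={b.txt} staged={none}
After op 5 (modify a.txt): modified={a.txt, b.txt} staged={none}
After op 6 (modify c.txt): modified={a.txt, b.txt, c.txt} staged={none}
After op 7 (modify d.txt): modified={a.txt, b.txt, c.txt, d.txt} staged={none}
After op 8 (git add b.txt): modified={a.txt, c.txt, d.txt} staged={b.txt}
After op 9 (git commit): modified={a.txt, c.txt, d.txt} staged={none}
After op 10 (modify e.txt): modified={a.txt, c.txt, d.txt, e.txt} staged={none}
After op 11 (modify b.txt): modified={a.txt, b.txt, c.txt, d.txt, e.txt} staged={none}
After op 12 (git add c.txt): modified={a.txt, b.txt, d.txt, e.txt} staged={c.txt}
After op 13 (modify f.txt): modified={a.txt, b.txt, d.txt, e.txt, f.txt} staged={c.txt}
After op 14 (git add b.txt): modified={a.txt, d.txt, e.txt, f.txt} staged={b.txt, c.txt}

Answer: b.txt, c.txt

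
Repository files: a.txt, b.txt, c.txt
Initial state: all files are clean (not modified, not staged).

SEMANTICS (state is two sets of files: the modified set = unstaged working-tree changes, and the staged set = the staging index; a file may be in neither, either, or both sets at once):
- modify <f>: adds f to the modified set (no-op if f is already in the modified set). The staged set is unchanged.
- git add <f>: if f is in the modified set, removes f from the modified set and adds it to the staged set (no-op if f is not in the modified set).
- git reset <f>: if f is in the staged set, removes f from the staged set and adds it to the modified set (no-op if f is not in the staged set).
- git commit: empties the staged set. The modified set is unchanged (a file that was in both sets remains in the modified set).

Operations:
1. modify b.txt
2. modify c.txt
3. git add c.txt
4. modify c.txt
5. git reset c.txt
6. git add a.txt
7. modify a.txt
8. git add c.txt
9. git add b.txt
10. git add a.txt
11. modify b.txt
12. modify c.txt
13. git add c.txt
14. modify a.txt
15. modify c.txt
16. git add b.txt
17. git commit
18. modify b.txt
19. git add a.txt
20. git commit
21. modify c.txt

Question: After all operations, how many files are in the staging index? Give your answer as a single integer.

Answer: 0

Derivation:
After op 1 (modify b.txt): modified={b.txt} staged={none}
After op 2 (modify c.txt): modified={b.txt, c.txt} staged={none}
After op 3 (git add c.txt): modified={b.txt} staged={c.txt}
After op 4 (modify c.txt): modified={b.txt, c.txt} staged={c.txt}
After op 5 (git reset c.txt): modified={b.txt, c.txt} staged={none}
After op 6 (git add a.txt): modified={b.txt, c.txt} staged={none}
After op 7 (modify a.txt): modified={a.txt, b.txt, c.txt} staged={none}
After op 8 (git add c.txt): modified={a.txt, b.txt} staged={c.txt}
After op 9 (git add b.txt): modified={a.txt} staged={b.txt, c.txt}
After op 10 (git add a.txt): modified={none} staged={a.txt, b.txt, c.txt}
After op 11 (modify b.txt): modified={b.txt} staged={a.txt, b.txt, c.txt}
After op 12 (modify c.txt): modified={b.txt, c.txt} staged={a.txt, b.txt, c.txt}
After op 13 (git add c.txt): modified={b.txt} staged={a.txt, b.txt, c.txt}
After op 14 (modify a.txt): modified={a.txt, b.txt} staged={a.txt, b.txt, c.txt}
After op 15 (modify c.txt): modified={a.txt, b.txt, c.txt} staged={a.txt, b.txt, c.txt}
After op 16 (git add b.txt): modified={a.txt, c.txt} staged={a.txt, b.txt, c.txt}
After op 17 (git commit): modified={a.txt, c.txt} staged={none}
After op 18 (modify b.txt): modified={a.txt, b.txt, c.txt} staged={none}
After op 19 (git add a.txt): modified={b.txt, c.txt} staged={a.txt}
After op 20 (git commit): modified={b.txt, c.txt} staged={none}
After op 21 (modify c.txt): modified={b.txt, c.txt} staged={none}
Final staged set: {none} -> count=0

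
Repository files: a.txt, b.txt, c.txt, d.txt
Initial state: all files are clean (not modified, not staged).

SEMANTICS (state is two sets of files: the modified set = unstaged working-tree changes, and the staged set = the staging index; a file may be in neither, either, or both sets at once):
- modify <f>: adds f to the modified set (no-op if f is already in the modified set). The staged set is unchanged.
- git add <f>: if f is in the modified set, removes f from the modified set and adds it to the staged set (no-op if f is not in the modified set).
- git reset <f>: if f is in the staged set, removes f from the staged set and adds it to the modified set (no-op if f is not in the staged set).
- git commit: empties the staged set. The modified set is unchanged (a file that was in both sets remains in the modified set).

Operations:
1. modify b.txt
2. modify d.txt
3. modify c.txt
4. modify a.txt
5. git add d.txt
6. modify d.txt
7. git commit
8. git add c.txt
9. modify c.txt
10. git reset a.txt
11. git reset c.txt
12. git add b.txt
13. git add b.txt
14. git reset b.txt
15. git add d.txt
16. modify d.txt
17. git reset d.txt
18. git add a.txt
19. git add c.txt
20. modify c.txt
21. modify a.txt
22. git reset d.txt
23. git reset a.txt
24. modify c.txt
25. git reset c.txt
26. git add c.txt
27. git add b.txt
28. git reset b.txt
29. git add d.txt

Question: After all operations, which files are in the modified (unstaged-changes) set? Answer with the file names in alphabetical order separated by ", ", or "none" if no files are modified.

Answer: a.txt, b.txt

Derivation:
After op 1 (modify b.txt): modified={b.txt} staged={none}
After op 2 (modify d.txt): modified={b.txt, d.txt} staged={none}
After op 3 (modify c.txt): modified={b.txt, c.txt, d.txt} staged={none}
After op 4 (modify a.txt): modified={a.txt, b.txt, c.txt, d.txt} staged={none}
After op 5 (git add d.txt): modified={a.txt, b.txt, c.txt} staged={d.txt}
After op 6 (modify d.txt): modified={a.txt, b.txt, c.txt, d.txt} staged={d.txt}
After op 7 (git commit): modified={a.txt, b.txt, c.txt, d.txt} staged={none}
After op 8 (git add c.txt): modified={a.txt, b.txt, d.txt} staged={c.txt}
After op 9 (modify c.txt): modified={a.txt, b.txt, c.txt, d.txt} staged={c.txt}
After op 10 (git reset a.txt): modified={a.txt, b.txt, c.txt, d.txt} staged={c.txt}
After op 11 (git reset c.txt): modified={a.txt, b.txt, c.txt, d.txt} staged={none}
After op 12 (git add b.txt): modified={a.txt, c.txt, d.txt} staged={b.txt}
After op 13 (git add b.txt): modified={a.txt, c.txt, d.txt} staged={b.txt}
After op 14 (git reset b.txt): modified={a.txt, b.txt, c.txt, d.txt} staged={none}
After op 15 (git add d.txt): modified={a.txt, b.txt, c.txt} staged={d.txt}
After op 16 (modify d.txt): modified={a.txt, b.txt, c.txt, d.txt} staged={d.txt}
After op 17 (git reset d.txt): modified={a.txt, b.txt, c.txt, d.txt} staged={none}
After op 18 (git add a.txt): modified={b.txt, c.txt, d.txt} staged={a.txt}
After op 19 (git add c.txt): modified={b.txt, d.txt} staged={a.txt, c.txt}
After op 20 (modify c.txt): modified={b.txt, c.txt, d.txt} staged={a.txt, c.txt}
After op 21 (modify a.txt): modified={a.txt, b.txt, c.txt, d.txt} staged={a.txt, c.txt}
After op 22 (git reset d.txt): modified={a.txt, b.txt, c.txt, d.txt} staged={a.txt, c.txt}
After op 23 (git reset a.txt): modified={a.txt, b.txt, c.txt, d.txt} staged={c.txt}
After op 24 (modify c.txt): modified={a.txt, b.txt, c.txt, d.txt} staged={c.txt}
After op 25 (git reset c.txt): modified={a.txt, b.txt, c.txt, d.txt} staged={none}
After op 26 (git add c.txt): modified={a.txt, b.txt, d.txt} staged={c.txt}
After op 27 (git add b.txt): modified={a.txt, d.txt} staged={b.txt, c.txt}
After op 28 (git reset b.txt): modified={a.txt, b.txt, d.txt} staged={c.txt}
After op 29 (git add d.txt): modified={a.txt, b.txt} staged={c.txt, d.txt}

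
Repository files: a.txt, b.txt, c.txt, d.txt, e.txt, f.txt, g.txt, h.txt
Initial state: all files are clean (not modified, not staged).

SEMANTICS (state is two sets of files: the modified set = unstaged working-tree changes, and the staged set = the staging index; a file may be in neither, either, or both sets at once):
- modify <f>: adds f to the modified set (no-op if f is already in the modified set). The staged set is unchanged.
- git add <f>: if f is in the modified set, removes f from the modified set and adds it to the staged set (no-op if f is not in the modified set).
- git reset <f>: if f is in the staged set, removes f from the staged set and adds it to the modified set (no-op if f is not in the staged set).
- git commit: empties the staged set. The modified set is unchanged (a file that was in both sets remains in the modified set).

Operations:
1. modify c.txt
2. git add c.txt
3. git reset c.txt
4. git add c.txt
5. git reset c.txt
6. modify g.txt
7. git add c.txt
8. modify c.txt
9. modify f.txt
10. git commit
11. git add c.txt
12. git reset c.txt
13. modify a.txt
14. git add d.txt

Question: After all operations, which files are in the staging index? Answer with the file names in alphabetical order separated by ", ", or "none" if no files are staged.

Answer: none

Derivation:
After op 1 (modify c.txt): modified={c.txt} staged={none}
After op 2 (git add c.txt): modified={none} staged={c.txt}
After op 3 (git reset c.txt): modified={c.txt} staged={none}
After op 4 (git add c.txt): modified={none} staged={c.txt}
After op 5 (git reset c.txt): modified={c.txt} staged={none}
After op 6 (modify g.txt): modified={c.txt, g.txt} staged={none}
After op 7 (git add c.txt): modified={g.txt} staged={c.txt}
After op 8 (modify c.txt): modified={c.txt, g.txt} staged={c.txt}
After op 9 (modify f.txt): modified={c.txt, f.txt, g.txt} staged={c.txt}
After op 10 (git commit): modified={c.txt, f.txt, g.txt} staged={none}
After op 11 (git add c.txt): modified={f.txt, g.txt} staged={c.txt}
After op 12 (git reset c.txt): modified={c.txt, f.txt, g.txt} staged={none}
After op 13 (modify a.txt): modified={a.txt, c.txt, f.txt, g.txt} staged={none}
After op 14 (git add d.txt): modified={a.txt, c.txt, f.txt, g.txt} staged={none}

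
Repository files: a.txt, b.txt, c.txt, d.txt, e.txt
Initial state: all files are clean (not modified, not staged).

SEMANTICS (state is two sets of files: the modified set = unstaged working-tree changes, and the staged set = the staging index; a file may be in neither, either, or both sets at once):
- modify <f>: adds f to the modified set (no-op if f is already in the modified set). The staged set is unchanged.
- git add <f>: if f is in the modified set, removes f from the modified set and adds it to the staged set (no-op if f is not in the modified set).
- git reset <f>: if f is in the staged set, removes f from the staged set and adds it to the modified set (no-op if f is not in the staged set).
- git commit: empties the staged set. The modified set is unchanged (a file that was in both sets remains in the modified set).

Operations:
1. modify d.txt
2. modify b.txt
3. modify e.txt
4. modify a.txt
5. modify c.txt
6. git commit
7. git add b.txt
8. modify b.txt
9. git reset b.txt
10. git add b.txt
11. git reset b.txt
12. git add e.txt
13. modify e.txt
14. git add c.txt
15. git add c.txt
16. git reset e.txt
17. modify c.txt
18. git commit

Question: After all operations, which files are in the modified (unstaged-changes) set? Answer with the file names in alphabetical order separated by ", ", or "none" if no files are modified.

Answer: a.txt, b.txt, c.txt, d.txt, e.txt

Derivation:
After op 1 (modify d.txt): modified={d.txt} staged={none}
After op 2 (modify b.txt): modified={b.txt, d.txt} staged={none}
After op 3 (modify e.txt): modified={b.txt, d.txt, e.txt} staged={none}
After op 4 (modify a.txt): modified={a.txt, b.txt, d.txt, e.txt} staged={none}
After op 5 (modify c.txt): modified={a.txt, b.txt, c.txt, d.txt, e.txt} staged={none}
After op 6 (git commit): modified={a.txt, b.txt, c.txt, d.txt, e.txt} staged={none}
After op 7 (git add b.txt): modified={a.txt, c.txt, d.txt, e.txt} staged={b.txt}
After op 8 (modify b.txt): modified={a.txt, b.txt, c.txt, d.txt, e.txt} staged={b.txt}
After op 9 (git reset b.txt): modified={a.txt, b.txt, c.txt, d.txt, e.txt} staged={none}
After op 10 (git add b.txt): modified={a.txt, c.txt, d.txt, e.txt} staged={b.txt}
After op 11 (git reset b.txt): modified={a.txt, b.txt, c.txt, d.txt, e.txt} staged={none}
After op 12 (git add e.txt): modified={a.txt, b.txt, c.txt, d.txt} staged={e.txt}
After op 13 (modify e.txt): modified={a.txt, b.txt, c.txt, d.txt, e.txt} staged={e.txt}
After op 14 (git add c.txt): modified={a.txt, b.txt, d.txt, e.txt} staged={c.txt, e.txt}
After op 15 (git add c.txt): modified={a.txt, b.txt, d.txt, e.txt} staged={c.txt, e.txt}
After op 16 (git reset e.txt): modified={a.txt, b.txt, d.txt, e.txt} staged={c.txt}
After op 17 (modify c.txt): modified={a.txt, b.txt, c.txt, d.txt, e.txt} staged={c.txt}
After op 18 (git commit): modified={a.txt, b.txt, c.txt, d.txt, e.txt} staged={none}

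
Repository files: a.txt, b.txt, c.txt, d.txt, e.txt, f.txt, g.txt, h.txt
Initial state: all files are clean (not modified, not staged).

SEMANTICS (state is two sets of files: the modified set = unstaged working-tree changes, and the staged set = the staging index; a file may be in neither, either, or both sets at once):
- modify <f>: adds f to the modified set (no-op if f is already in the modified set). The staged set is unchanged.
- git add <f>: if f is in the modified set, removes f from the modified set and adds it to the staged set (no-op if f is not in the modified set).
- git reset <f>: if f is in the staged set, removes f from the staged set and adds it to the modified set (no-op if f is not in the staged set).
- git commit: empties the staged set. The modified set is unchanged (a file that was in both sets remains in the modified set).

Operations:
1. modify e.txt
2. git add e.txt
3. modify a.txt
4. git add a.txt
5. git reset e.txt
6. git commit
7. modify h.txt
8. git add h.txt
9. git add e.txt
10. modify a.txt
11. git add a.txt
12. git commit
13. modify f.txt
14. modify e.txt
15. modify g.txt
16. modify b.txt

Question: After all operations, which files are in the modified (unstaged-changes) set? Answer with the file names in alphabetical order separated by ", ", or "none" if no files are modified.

Answer: b.txt, e.txt, f.txt, g.txt

Derivation:
After op 1 (modify e.txt): modified={e.txt} staged={none}
After op 2 (git add e.txt): modified={none} staged={e.txt}
After op 3 (modify a.txt): modified={a.txt} staged={e.txt}
After op 4 (git add a.txt): modified={none} staged={a.txt, e.txt}
After op 5 (git reset e.txt): modified={e.txt} staged={a.txt}
After op 6 (git commit): modified={e.txt} staged={none}
After op 7 (modify h.txt): modified={e.txt, h.txt} staged={none}
After op 8 (git add h.txt): modified={e.txt} staged={h.txt}
After op 9 (git add e.txt): modified={none} staged={e.txt, h.txt}
After op 10 (modify a.txt): modified={a.txt} staged={e.txt, h.txt}
After op 11 (git add a.txt): modified={none} staged={a.txt, e.txt, h.txt}
After op 12 (git commit): modified={none} staged={none}
After op 13 (modify f.txt): modified={f.txt} staged={none}
After op 14 (modify e.txt): modified={e.txt, f.txt} staged={none}
After op 15 (modify g.txt): modified={e.txt, f.txt, g.txt} staged={none}
After op 16 (modify b.txt): modified={b.txt, e.txt, f.txt, g.txt} staged={none}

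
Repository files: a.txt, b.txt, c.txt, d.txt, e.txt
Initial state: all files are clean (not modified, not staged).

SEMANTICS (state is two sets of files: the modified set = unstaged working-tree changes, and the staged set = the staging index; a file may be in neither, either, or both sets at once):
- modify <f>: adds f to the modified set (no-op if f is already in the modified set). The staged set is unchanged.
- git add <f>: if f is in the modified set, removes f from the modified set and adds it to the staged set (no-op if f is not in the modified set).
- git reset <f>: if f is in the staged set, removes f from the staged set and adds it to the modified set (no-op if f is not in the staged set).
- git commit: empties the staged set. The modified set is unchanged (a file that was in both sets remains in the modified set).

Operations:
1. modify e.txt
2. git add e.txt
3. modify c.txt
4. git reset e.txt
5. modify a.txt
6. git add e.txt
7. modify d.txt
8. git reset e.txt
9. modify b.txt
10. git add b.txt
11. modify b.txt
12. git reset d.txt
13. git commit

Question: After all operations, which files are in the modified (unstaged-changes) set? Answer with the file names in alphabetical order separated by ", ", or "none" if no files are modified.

After op 1 (modify e.txt): modified={e.txt} staged={none}
After op 2 (git add e.txt): modified={none} staged={e.txt}
After op 3 (modify c.txt): modified={c.txt} staged={e.txt}
After op 4 (git reset e.txt): modified={c.txt, e.txt} staged={none}
After op 5 (modify a.txt): modified={a.txt, c.txt, e.txt} staged={none}
After op 6 (git add e.txt): modified={a.txt, c.txt} staged={e.txt}
After op 7 (modify d.txt): modified={a.txt, c.txt, d.txt} staged={e.txt}
After op 8 (git reset e.txt): modified={a.txt, c.txt, d.txt, e.txt} staged={none}
After op 9 (modify b.txt): modified={a.txt, b.txt, c.txt, d.txt, e.txt} staged={none}
After op 10 (git add b.txt): modified={a.txt, c.txt, d.txt, e.txt} staged={b.txt}
After op 11 (modify b.txt): modified={a.txt, b.txt, c.txt, d.txt, e.txt} staged={b.txt}
After op 12 (git reset d.txt): modified={a.txt, b.txt, c.txt, d.txt, e.txt} staged={b.txt}
After op 13 (git commit): modified={a.txt, b.txt, c.txt, d.txt, e.txt} staged={none}

Answer: a.txt, b.txt, c.txt, d.txt, e.txt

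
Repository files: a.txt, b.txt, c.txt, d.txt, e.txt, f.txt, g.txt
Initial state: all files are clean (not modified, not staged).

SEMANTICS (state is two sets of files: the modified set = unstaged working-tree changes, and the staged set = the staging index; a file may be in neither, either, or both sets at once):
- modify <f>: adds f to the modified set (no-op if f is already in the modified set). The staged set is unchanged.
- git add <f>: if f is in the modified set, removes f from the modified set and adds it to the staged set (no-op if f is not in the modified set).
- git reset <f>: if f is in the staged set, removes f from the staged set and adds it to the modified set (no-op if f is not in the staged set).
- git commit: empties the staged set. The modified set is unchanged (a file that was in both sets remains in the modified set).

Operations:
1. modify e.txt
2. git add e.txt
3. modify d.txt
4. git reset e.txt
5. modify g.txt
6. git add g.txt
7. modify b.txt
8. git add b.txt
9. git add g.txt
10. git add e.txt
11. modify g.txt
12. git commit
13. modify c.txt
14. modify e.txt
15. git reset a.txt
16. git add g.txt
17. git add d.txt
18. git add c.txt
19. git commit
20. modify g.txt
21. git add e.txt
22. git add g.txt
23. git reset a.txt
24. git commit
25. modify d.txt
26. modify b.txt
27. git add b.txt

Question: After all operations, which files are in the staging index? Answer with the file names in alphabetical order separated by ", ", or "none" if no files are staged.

Answer: b.txt

Derivation:
After op 1 (modify e.txt): modified={e.txt} staged={none}
After op 2 (git add e.txt): modified={none} staged={e.txt}
After op 3 (modify d.txt): modified={d.txt} staged={e.txt}
After op 4 (git reset e.txt): modified={d.txt, e.txt} staged={none}
After op 5 (modify g.txt): modified={d.txt, e.txt, g.txt} staged={none}
After op 6 (git add g.txt): modified={d.txt, e.txt} staged={g.txt}
After op 7 (modify b.txt): modified={b.txt, d.txt, e.txt} staged={g.txt}
After op 8 (git add b.txt): modified={d.txt, e.txt} staged={b.txt, g.txt}
After op 9 (git add g.txt): modified={d.txt, e.txt} staged={b.txt, g.txt}
After op 10 (git add e.txt): modified={d.txt} staged={b.txt, e.txt, g.txt}
After op 11 (modify g.txt): modified={d.txt, g.txt} staged={b.txt, e.txt, g.txt}
After op 12 (git commit): modified={d.txt, g.txt} staged={none}
After op 13 (modify c.txt): modified={c.txt, d.txt, g.txt} staged={none}
After op 14 (modify e.txt): modified={c.txt, d.txt, e.txt, g.txt} staged={none}
After op 15 (git reset a.txt): modified={c.txt, d.txt, e.txt, g.txt} staged={none}
After op 16 (git add g.txt): modified={c.txt, d.txt, e.txt} staged={g.txt}
After op 17 (git add d.txt): modified={c.txt, e.txt} staged={d.txt, g.txt}
After op 18 (git add c.txt): modified={e.txt} staged={c.txt, d.txt, g.txt}
After op 19 (git commit): modified={e.txt} staged={none}
After op 20 (modify g.txt): modified={e.txt, g.txt} staged={none}
After op 21 (git add e.txt): modified={g.txt} staged={e.txt}
After op 22 (git add g.txt): modified={none} staged={e.txt, g.txt}
After op 23 (git reset a.txt): modified={none} staged={e.txt, g.txt}
After op 24 (git commit): modified={none} staged={none}
After op 25 (modify d.txt): modified={d.txt} staged={none}
After op 26 (modify b.txt): modified={b.txt, d.txt} staged={none}
After op 27 (git add b.txt): modified={d.txt} staged={b.txt}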